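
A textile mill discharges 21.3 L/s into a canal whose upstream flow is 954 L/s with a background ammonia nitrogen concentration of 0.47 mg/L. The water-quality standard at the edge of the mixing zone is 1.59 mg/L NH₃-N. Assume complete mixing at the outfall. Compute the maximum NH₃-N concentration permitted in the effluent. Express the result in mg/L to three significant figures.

21.3 L/s = 0.0213 m³/s.
954 L/s = 0.954 m³/s.
Mass balance: 1.59·0.9753 = 0.0213·Cₑ + 0.954·0.47.
Cₑ = (1.551 − 0.4484) / 0.0213 = 51.75 mg/L.

51.8 mg/L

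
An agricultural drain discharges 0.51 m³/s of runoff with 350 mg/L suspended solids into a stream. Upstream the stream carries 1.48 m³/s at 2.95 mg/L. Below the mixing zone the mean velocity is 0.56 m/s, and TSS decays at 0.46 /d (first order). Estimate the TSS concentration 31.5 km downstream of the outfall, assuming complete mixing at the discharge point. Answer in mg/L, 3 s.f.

68.1 mg/L

After complete mixing, C₀ = (0.51·350 + 1.48·2.95) / 1.99 = 91.89 mg/L.
Travel time t = 3.15e+04 m / 0.56 m/s = 5.625e+04 s = 0.651 d.
C = 91.89·exp(−0.46·0.651) = 91.89·0.7412 = 68.11 mg/L.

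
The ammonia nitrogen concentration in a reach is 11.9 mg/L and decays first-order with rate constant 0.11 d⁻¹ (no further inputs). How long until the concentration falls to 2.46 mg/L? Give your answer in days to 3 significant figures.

14.3 d

t = ln(C₀/C)/k = ln(11.9/2.46)/0.11 = 1.576/0.11 = 14.33 d.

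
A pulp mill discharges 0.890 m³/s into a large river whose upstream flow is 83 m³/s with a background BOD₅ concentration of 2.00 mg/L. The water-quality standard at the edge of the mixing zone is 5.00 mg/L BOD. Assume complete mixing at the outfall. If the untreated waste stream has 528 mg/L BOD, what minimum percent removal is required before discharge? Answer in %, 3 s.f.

46.1 %

Mass balance: 5·83.89 = 0.89·Cₑ + 83·2.
Cₑ = (419.4 − 166) / 0.89 = 284.8 mg/L.
Required removal = 1 − 284.8/528 = 46.07 %.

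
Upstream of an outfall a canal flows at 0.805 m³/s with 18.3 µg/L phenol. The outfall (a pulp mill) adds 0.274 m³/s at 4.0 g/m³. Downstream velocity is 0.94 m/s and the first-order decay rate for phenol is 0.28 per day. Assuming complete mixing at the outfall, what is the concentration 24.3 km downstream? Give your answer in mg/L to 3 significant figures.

0.947 mg/L

18.3 µg/L = 0.0183 mg/L.
After complete mixing, C₀ = (0.274·4 + 0.805·0.0183) / 1.079 = 1.029 mg/L.
Travel time t = 2.43e+04 m / 0.94 m/s = 2.585e+04 s = 0.2992 d.
C = 1.029·exp(−0.28·0.2992) = 1.029·0.9196 = 0.9467 mg/L.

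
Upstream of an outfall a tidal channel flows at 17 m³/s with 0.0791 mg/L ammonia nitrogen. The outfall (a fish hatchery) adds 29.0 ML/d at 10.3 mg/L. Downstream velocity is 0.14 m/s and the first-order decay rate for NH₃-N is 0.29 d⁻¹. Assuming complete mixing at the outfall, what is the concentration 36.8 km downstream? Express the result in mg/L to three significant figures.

29.0 ML/d = 0.3356 m³/s.
After complete mixing, C₀ = (0.3356·10.3 + 17·0.0791) / 17.34 = 0.277 mg/L.
Travel time t = 3.68e+04 m / 0.14 m/s = 2.629e+05 s = 3.042 d.
C = 0.277·exp(−0.29·3.042) = 0.277·0.4138 = 0.1146 mg/L.

0.115 mg/L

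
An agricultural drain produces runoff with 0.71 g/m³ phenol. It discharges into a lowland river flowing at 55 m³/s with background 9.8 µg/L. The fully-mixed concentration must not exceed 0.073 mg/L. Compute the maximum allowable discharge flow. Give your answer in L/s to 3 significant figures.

5460 L/s

9.8 µg/L = 0.0098 mg/L.
Mass balance at complete mixing: C_std·(Q_w + Q_r) = Q_w·C_e + Q_r·C_b.
Rearranging, Q_w = Q_r·(C_std − C_b)/(C_e − C_std) = 55·(0.073 − 0.0098) / (0.71 − 0.073) = 5.457 m³/s.
= 5457 L/s.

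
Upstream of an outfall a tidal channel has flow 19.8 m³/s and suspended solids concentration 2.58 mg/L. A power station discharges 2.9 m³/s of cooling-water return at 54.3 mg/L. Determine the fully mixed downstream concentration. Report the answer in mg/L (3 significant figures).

Conservation of mass across the mixing zone: C = (2.9·54.3 + 19.8·2.58) / (2.9 + 19.8) = 208.6/22.7 = 9.187 mg/L.

9.19 mg/L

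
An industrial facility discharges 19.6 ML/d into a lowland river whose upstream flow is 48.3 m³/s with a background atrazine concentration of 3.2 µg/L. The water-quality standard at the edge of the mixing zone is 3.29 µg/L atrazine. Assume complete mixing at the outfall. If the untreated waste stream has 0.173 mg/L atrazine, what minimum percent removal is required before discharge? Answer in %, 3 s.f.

87.0 %

19.6 ML/d = 0.2269 m³/s.
3.2 µg/L = 0.0032 mg/L.
3.29 µg/L = 0.00329 mg/L.
Mass balance: 0.00329·48.53 = 0.2269·Cₑ + 48.3·0.0032.
Cₑ = (0.1597 − 0.1546) / 0.2269 = 0.02245 mg/L.
Required removal = 1 − 0.02245/0.173 = 87.02 %.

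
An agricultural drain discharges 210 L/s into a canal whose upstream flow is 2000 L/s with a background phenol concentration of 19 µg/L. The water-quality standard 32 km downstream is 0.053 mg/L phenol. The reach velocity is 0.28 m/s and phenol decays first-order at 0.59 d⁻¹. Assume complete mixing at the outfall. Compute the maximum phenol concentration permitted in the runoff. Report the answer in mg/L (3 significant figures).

210 L/s = 0.21 m³/s.
2000 L/s = 2 m³/s.
19 µg/L = 0.019 mg/L.
Travel time to the compliance point: t = 3.2e+04/0.28 = 1.143e+05 s = 1.323 d; decay factor exp(−0.59·1.323) = 0.4582.
So the concentration just after mixing may be at most 0.053/0.4582 = 0.1157 mg/L.
Mass balance: 0.1157·2.21 = 0.21·Cₑ + 2·0.019.
Cₑ = (0.2556 − 0.038) / 0.21 = 1.036 mg/L.

1.04 mg/L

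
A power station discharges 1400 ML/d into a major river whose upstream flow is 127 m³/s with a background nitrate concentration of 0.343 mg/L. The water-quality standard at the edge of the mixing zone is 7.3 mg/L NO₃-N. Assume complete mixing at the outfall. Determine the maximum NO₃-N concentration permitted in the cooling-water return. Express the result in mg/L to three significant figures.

61.8 mg/L

1400 ML/d = 16.2 m³/s.
Mass balance: 7.3·143.2 = 16.2·Cₑ + 127·0.343.
Cₑ = (1045 − 43.56) / 16.2 = 61.83 mg/L.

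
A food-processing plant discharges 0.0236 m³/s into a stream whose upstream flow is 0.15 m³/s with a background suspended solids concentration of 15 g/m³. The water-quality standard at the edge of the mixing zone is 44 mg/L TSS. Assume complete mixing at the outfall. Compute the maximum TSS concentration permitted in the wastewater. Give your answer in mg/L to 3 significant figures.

Mass balance: 44·0.1736 = 0.0236·Cₑ + 0.15·15.
Cₑ = (7.638 − 2.25) / 0.0236 = 228.3 mg/L.

228 mg/L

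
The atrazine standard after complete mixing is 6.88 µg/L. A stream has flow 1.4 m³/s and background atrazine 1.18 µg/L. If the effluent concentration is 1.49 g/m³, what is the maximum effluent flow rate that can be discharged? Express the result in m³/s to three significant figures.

0.00538 m³/s

1.18 µg/L = 0.00118 mg/L.
6.88 µg/L = 0.00688 mg/L.
Mass balance at complete mixing: C_std·(Q_w + Q_r) = Q_w·C_e + Q_r·C_b.
Rearranging, Q_w = Q_r·(C_std − C_b)/(C_e − C_std) = 1.4·(0.00688 − 0.00118) / (1.49 − 0.00688) = 0.005381 m³/s.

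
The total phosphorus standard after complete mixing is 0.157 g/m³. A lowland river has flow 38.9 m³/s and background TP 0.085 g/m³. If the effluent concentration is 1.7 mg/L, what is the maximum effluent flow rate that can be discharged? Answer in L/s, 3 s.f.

Mass balance at complete mixing: C_std·(Q_w + Q_r) = Q_w·C_e + Q_r·C_b.
Rearranging, Q_w = Q_r·(C_std − C_b)/(C_e − C_std) = 38.9·(0.157 − 0.085) / (1.7 − 0.157) = 1.815 m³/s.
= 1815 L/s.

1820 L/s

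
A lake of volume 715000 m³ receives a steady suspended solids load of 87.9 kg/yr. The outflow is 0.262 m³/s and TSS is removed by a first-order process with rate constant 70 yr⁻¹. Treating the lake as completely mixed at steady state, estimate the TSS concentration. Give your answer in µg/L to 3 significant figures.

1.51 µg/L

Outflow Q = 0.262 m³/s × 3.156e+07 s/yr = 8.268e+06 m³/yr.
Steady-state CSTR mass balance: W = Q·C + k·V·C, so C = W/(Q + kV).
Q + kV = 8.268e+06 + 70·715000 = 5.832e+07 m³/yr.
C = 87.9/5.832e+07 = 1.507e-06 kg/m³ = 0.001507 mg/L = 1.507 µg/L.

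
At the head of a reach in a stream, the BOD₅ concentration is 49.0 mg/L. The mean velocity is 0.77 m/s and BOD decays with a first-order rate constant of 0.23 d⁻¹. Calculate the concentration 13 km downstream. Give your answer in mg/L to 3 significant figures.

Travel time t = 13 km / 0.77 m/s = 1.3e+04/0.77 = 1.688e+04 s = 0.1954 d.
First-order decay: C = 49.0·exp(−0.23·0.1954) = 49.0·0.9561 = 46.85 mg/L.

46.8 mg/L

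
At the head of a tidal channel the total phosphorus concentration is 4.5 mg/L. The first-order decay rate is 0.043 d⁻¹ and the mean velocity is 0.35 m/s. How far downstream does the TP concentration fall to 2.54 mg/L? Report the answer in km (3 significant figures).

402 km

From C = C₀·e^(−kt), t = ln(C₀/C)/k = ln(4.5/2.54)/0.043 = 0.5719/0.043 = 13.3 d.
Distance = v·t = 0.35 m/s × 1.149e+06 s = 4.022e+05 m = 402.2 km.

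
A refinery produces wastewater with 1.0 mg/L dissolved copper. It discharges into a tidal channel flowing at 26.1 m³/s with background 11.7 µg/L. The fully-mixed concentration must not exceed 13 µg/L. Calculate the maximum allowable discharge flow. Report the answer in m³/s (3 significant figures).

11.7 µg/L = 0.0117 mg/L.
13 µg/L = 0.013 mg/L.
Mass balance at complete mixing: C_std·(Q_w + Q_r) = Q_w·C_e + Q_r·C_b.
Rearranging, Q_w = Q_r·(C_std − C_b)/(C_e − C_std) = 26.1·(0.013 − 0.0117) / (1 − 0.013) = 0.03438 m³/s.

0.0344 m³/s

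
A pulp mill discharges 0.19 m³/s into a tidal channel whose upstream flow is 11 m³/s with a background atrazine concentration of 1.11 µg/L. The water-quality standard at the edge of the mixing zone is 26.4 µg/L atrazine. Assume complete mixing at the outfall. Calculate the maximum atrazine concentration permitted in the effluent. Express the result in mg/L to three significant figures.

1.49 mg/L

1.11 µg/L = 0.00111 mg/L.
26.4 µg/L = 0.0264 mg/L.
Mass balance: 0.0264·11.19 = 0.19·Cₑ + 11·0.00111.
Cₑ = (0.2954 − 0.01221) / 0.19 = 1.491 mg/L.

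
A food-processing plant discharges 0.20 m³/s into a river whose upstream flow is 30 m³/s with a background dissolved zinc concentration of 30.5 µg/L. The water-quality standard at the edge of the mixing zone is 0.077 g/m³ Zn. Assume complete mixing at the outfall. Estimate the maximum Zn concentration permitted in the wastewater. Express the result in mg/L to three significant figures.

7.05 mg/L

30.5 µg/L = 0.0305 mg/L.
Mass balance: 0.077·30.2 = 0.2·Cₑ + 30·0.0305.
Cₑ = (2.325 − 0.915) / 0.2 = 7.052 mg/L.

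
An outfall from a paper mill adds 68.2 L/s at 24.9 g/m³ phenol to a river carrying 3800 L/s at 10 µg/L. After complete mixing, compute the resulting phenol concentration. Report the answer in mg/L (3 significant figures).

68.2 L/s = 0.0682 m³/s.
3800 L/s = 3.8 m³/s.
10 µg/L = 0.01 mg/L.
By mass balance at complete mixing, C = (0.0682·24.9 + 3.8·0.01) / (0.0682 + 3.8) = 1.736/3.868 = 0.4488 mg/L.

0.449 mg/L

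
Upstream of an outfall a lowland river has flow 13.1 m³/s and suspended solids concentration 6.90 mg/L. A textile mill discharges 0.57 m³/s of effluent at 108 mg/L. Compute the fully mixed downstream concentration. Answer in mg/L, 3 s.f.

11.1 mg/L

Flow-weighted mixing gives C = (0.57·108 + 13.1·6.9) / (0.57 + 13.1) = 151.9/13.67 = 11.12 mg/L.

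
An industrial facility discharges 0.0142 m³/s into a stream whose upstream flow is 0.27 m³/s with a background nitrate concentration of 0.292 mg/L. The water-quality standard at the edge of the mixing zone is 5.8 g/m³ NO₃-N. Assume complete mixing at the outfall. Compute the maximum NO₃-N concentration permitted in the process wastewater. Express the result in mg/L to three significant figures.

111 mg/L

Mass balance: 5.8·0.2842 = 0.0142·Cₑ + 0.27·0.292.
Cₑ = (1.648 − 0.07884) / 0.0142 = 110.5 mg/L.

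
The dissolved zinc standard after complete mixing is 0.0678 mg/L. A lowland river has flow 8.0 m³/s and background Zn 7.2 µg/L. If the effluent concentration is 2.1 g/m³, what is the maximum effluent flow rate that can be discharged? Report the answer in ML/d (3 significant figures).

7.2 µg/L = 0.0072 mg/L.
Mass balance at complete mixing: C_std·(Q_w + Q_r) = Q_w·C_e + Q_r·C_b.
Rearranging, Q_w = Q_r·(C_std − C_b)/(C_e − C_std) = 8.0·(0.0678 − 0.0072) / (2.1 − 0.0678) = 0.2386 m³/s.
= 20.61 ML/d.

20.6 ML/d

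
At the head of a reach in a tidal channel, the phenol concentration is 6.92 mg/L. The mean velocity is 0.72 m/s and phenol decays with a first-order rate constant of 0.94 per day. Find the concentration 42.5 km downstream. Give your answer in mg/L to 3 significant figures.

Travel time t = 42.5 km / 0.72 m/s = 4.25e+04/0.72 = 5.903e+04 s = 0.6832 d.
First-order decay: C = 6.92·exp(−0.94·0.6832) = 6.92·0.5261 = 3.641 mg/L.

3.64 mg/L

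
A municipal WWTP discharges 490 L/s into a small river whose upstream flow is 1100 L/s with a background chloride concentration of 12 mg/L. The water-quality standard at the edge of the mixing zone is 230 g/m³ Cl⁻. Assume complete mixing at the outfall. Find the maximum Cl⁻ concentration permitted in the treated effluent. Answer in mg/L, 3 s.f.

719 mg/L

490 L/s = 0.49 m³/s.
1100 L/s = 1.1 m³/s.
Mass balance: 230·1.59 = 0.49·Cₑ + 1.1·12.
Cₑ = (365.7 − 13.2) / 0.49 = 719.4 mg/L.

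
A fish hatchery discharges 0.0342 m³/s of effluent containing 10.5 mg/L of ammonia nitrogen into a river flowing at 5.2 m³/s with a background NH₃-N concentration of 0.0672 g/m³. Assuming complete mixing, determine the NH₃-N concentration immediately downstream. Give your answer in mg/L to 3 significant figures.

Flow-weighted mixing gives C = (0.0342·10.5 + 5.2·0.0672) / (0.0342 + 5.2) = 0.7085/5.234 = 0.1354 mg/L.

0.135 mg/L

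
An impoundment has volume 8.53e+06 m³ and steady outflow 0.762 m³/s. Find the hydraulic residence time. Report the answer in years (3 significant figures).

0.355 yr

Q = 0.762 m³/s × 3.156e+07 s/yr = 2.405e+07 m³/yr.
Hydraulic residence time τ = V/Q = 8.53e+06/2.405e+07 = 0.3547 yr.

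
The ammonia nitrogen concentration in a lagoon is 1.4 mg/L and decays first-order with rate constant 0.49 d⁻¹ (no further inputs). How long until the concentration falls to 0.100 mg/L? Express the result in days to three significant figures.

5.39 d

t = ln(C₀/C)/k = ln(1.4/0.100)/0.49 = 2.639/0.49 = 5.386 d.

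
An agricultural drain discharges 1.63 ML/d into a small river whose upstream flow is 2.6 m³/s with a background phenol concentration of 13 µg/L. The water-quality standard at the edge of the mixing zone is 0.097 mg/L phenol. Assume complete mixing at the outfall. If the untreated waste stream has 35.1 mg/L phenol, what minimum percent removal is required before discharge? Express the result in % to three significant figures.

66.7 %

1.63 ML/d = 0.01887 m³/s.
13 µg/L = 0.013 mg/L.
Mass balance: 0.097·2.619 = 0.01887·Cₑ + 2.6·0.013.
Cₑ = (0.254 − 0.0338) / 0.01887 = 11.67 mg/L.
Required removal = 1 − 11.67/35.1 = 66.74 %.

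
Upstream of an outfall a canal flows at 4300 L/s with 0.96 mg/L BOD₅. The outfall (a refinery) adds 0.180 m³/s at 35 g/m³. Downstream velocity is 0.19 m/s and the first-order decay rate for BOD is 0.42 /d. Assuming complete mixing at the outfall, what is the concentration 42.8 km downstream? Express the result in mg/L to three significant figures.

4300 L/s = 4.3 m³/s.
After complete mixing, C₀ = (0.18·35 + 4.3·0.96) / 4.48 = 2.328 mg/L.
Travel time t = 4.28e+04 m / 0.19 m/s = 2.253e+05 s = 2.607 d.
C = 2.328·exp(−0.42·2.607) = 2.328·0.3345 = 0.7787 mg/L.

0.779 mg/L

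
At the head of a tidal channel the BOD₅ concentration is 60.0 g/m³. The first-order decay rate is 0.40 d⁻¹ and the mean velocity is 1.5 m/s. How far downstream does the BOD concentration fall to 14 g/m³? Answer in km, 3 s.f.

472 km

From C = C₀·e^(−kt), t = ln(C₀/C)/k = ln(60.0/14)/0.40 = 1.455/0.40 = 3.638 d.
Distance = v·t = 1.5 m/s × 3.143e+05 s = 4.715e+05 m = 471.5 km.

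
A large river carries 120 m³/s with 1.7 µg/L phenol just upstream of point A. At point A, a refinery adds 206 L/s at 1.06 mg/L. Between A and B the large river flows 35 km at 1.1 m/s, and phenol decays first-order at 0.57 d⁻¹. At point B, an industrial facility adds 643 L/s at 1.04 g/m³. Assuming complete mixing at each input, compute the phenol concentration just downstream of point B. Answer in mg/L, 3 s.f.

0.00837 mg/L

1.7 µg/L = 0.0017 mg/L.
206 L/s = 0.206 m³/s.
After input A: C = (120·0.0017 + 0.206·1.06) / 120.2 = 0.003514 mg/L.
Over the 35 km reach to input B (t = 3.182e+04 s = 0.3683 d), decay gives C = 0.003514·exp(−0.57·0.3683) = 0.002848 mg/L.
643 L/s = 0.643 m³/s.
After input B: C = (120.2·0.002848 + 0.643·1.04) / 120.8 = 0.008367 mg/L.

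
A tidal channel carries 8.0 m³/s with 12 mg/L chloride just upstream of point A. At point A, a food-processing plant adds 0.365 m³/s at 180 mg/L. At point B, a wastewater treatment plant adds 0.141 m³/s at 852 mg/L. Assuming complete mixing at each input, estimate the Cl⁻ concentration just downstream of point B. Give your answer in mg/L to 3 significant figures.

33.1 mg/L

After input A: C = (8·12 + 0.365·180) / 8.365 = 19.33 mg/L.
After input B: C = (8.365·19.33 + 0.141·852) / 8.506 = 33.13 mg/L.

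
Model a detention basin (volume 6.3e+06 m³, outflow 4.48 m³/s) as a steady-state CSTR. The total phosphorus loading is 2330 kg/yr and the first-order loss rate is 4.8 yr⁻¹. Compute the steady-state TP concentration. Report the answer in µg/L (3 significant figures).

13.6 µg/L

Outflow Q = 4.48 m³/s × 3.156e+07 s/yr = 1.414e+08 m³/yr.
Steady-state CSTR mass balance: W = Q·C + k·V·C, so C = W/(Q + kV).
Q + kV = 1.414e+08 + 4.8·6.3e+06 = 1.716e+08 m³/yr.
C = 2330/1.716e+08 = 1.358e-05 kg/m³ = 0.01358 mg/L = 13.58 µg/L.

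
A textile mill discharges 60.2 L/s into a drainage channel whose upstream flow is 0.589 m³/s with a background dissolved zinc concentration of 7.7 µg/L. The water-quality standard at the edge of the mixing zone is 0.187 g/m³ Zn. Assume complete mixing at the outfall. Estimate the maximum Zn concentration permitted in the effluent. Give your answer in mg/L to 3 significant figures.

60.2 L/s = 0.0602 m³/s.
7.7 µg/L = 0.0077 mg/L.
Mass balance: 0.187·0.6492 = 0.0602·Cₑ + 0.589·0.0077.
Cₑ = (0.1214 − 0.004535) / 0.0602 = 1.941 mg/L.

1.94 mg/L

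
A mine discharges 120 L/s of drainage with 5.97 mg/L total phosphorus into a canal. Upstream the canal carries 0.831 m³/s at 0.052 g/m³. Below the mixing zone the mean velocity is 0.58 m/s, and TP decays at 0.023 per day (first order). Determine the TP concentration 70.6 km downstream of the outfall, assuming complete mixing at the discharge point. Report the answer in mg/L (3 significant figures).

0.773 mg/L

120 L/s = 0.12 m³/s.
After complete mixing, C₀ = (0.12·5.97 + 0.831·0.052) / 0.951 = 0.7988 mg/L.
Travel time t = 7.06e+04 m / 0.58 m/s = 1.217e+05 s = 1.409 d.
C = 0.7988·exp(−0.023·1.409) = 0.7988·0.9681 = 0.7733 mg/L.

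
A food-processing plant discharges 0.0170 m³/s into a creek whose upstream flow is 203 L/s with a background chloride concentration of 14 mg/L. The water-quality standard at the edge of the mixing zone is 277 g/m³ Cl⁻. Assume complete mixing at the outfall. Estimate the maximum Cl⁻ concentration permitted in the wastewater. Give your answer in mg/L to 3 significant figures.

203 L/s = 0.203 m³/s.
Mass balance: 277·0.22 = 0.017·Cₑ + 0.203·14.
Cₑ = (60.94 − 2.842) / 0.017 = 3418 mg/L.

3420 mg/L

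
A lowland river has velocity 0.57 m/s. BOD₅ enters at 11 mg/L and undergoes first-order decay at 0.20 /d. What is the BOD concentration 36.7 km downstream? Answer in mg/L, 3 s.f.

Travel time t = 36.7 km / 0.57 m/s = 3.67e+04/0.57 = 6.439e+04 s = 0.7452 d.
First-order decay: C = 11·exp(−0.20·0.7452) = 11·0.8615 = 9.477 mg/L.

9.48 mg/L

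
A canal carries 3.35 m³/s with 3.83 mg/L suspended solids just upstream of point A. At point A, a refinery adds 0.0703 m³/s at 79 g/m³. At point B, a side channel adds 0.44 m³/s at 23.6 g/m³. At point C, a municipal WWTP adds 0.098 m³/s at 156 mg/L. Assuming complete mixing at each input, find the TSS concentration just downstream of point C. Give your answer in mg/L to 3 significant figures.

11.1 mg/L

After input A: C = (3.35·3.83 + 0.0703·79) / 3.42 = 5.375 mg/L.
After input B: C = (3.42·5.375 + 0.44·23.6) / 3.86 = 7.452 mg/L.
After input C: C = (3.86·7.452 + 0.098·156) / 3.958 = 11.13 mg/L.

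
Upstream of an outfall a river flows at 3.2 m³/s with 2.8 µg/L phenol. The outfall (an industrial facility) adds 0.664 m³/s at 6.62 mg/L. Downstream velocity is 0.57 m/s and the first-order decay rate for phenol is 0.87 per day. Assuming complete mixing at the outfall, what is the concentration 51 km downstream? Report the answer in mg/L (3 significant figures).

0.463 mg/L

2.8 µg/L = 0.0028 mg/L.
After complete mixing, C₀ = (0.664·6.62 + 3.2·0.0028) / 3.864 = 1.14 mg/L.
Travel time t = 5.1e+04 m / 0.57 m/s = 8.947e+04 s = 1.036 d.
C = 1.14·exp(−0.87·1.036) = 1.14·0.4062 = 0.463 mg/L.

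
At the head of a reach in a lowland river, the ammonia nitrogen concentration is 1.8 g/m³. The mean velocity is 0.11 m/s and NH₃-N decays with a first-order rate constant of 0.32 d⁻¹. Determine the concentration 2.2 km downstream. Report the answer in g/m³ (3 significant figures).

1.67 g/m³

Travel time t = 2.2 km / 0.11 m/s = 2200/0.11 = 2e+04 s = 0.2315 d.
First-order decay: C = 1.8·exp(−0.32·0.2315) = 1.8·0.9286 = 1.671 g/m³.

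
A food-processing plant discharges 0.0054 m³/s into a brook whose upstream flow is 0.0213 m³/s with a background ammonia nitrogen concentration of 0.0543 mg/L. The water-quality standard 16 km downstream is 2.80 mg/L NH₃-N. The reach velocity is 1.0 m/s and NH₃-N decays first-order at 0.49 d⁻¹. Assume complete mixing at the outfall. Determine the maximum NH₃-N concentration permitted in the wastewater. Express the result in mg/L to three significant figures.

14.9 mg/L

Travel time to the compliance point: t = 1.6e+04/1.0 = 1.6e+04 s = 0.1852 d; decay factor exp(−0.49·0.1852) = 0.9133.
So the concentration just after mixing may be at most 2.8/0.9133 = 3.066 mg/L.
Mass balance: 3.066·0.0267 = 0.0054·Cₑ + 0.0213·0.0543.
Cₑ = (0.08186 − 0.001157) / 0.0054 = 14.95 mg/L.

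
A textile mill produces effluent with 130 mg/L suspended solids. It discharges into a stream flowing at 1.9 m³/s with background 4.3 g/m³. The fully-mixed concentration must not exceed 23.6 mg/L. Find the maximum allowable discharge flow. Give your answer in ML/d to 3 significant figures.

29.8 ML/d

Mass balance at complete mixing: C_std·(Q_w + Q_r) = Q_w·C_e + Q_r·C_b.
Rearranging, Q_w = Q_r·(C_std − C_b)/(C_e − C_std) = 1.9·(23.6 − 4.3) / (130 − 23.6) = 0.3446 m³/s.
= 29.78 ML/d.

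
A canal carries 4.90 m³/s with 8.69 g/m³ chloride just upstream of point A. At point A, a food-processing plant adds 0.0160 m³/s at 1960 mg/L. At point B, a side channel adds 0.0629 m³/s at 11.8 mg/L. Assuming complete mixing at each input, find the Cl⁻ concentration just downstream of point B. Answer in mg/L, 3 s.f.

After input A: C = (4.9·8.69 + 0.016·1960) / 4.916 = 15.04 mg/L.
After input B: C = (4.916·15.04 + 0.0629·11.8) / 4.979 = 15 mg/L.

15.0 mg/L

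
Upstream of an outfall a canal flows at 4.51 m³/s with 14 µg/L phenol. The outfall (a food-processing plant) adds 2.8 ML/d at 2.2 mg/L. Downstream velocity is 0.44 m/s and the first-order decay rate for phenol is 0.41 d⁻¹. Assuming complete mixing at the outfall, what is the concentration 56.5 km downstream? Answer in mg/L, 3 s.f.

0.0161 mg/L

2.8 ML/d = 0.03241 m³/s.
14 µg/L = 0.014 mg/L.
After complete mixing, C₀ = (0.03241·2.2 + 4.51·0.014) / 4.542 = 0.0296 mg/L.
Travel time t = 5.65e+04 m / 0.44 m/s = 1.284e+05 s = 1.486 d.
C = 0.0296·exp(−0.41·1.486) = 0.0296·0.5437 = 0.01609 mg/L.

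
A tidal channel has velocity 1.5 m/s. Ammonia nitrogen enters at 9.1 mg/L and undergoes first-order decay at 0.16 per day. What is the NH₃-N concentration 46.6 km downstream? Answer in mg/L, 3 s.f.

8.59 mg/L

Travel time t = 46.6 km / 1.5 m/s = 4.66e+04/1.5 = 3.107e+04 s = 0.3596 d.
First-order decay: C = 9.1·exp(−0.16·0.3596) = 9.1·0.9441 = 8.591 mg/L.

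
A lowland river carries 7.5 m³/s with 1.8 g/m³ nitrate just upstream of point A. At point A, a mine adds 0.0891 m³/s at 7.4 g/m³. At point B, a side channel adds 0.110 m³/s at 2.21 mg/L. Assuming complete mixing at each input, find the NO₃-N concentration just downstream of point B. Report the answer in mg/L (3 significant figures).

1.87 mg/L

After input A: C = (7.5·1.8 + 0.0891·7.4) / 7.589 = 1.866 mg/L.
After input B: C = (7.589·1.866 + 0.11·2.21) / 7.699 = 1.871 mg/L.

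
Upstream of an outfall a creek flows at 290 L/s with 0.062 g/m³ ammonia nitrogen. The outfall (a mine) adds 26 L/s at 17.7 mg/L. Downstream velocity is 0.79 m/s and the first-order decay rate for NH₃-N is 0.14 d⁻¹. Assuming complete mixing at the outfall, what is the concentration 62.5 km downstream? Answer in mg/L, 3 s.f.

26 L/s = 0.026 m³/s.
290 L/s = 0.29 m³/s.
After complete mixing, C₀ = (0.026·17.7 + 0.29·0.062) / 0.316 = 1.513 mg/L.
Travel time t = 6.25e+04 m / 0.79 m/s = 7.911e+04 s = 0.9157 d.
C = 1.513·exp(−0.14·0.9157) = 1.513·0.8797 = 1.331 mg/L.

1.33 mg/L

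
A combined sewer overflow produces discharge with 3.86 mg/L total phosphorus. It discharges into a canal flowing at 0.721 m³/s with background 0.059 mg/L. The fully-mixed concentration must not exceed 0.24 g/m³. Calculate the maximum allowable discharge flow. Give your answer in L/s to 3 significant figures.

36.0 L/s

Mass balance at complete mixing: C_std·(Q_w + Q_r) = Q_w·C_e + Q_r·C_b.
Rearranging, Q_w = Q_r·(C_std − C_b)/(C_e − C_std) = 0.721·(0.24 − 0.059) / (3.86 − 0.24) = 0.03605 m³/s.
= 36.05 L/s.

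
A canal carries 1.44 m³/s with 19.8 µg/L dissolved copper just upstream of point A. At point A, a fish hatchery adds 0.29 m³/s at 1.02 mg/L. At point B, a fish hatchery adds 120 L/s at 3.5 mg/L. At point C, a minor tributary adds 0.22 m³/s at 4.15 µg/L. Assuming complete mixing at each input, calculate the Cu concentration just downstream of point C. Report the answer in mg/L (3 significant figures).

0.360 mg/L

19.8 µg/L = 0.0198 mg/L.
After input A: C = (1.44·0.0198 + 0.29·1.02) / 1.73 = 0.1875 mg/L.
120 L/s = 0.12 m³/s.
After input B: C = (1.73·0.1875 + 0.12·3.5) / 1.85 = 0.4023 mg/L.
4.15 µg/L = 0.00415 mg/L.
After input C: C = (1.85·0.4023 + 0.22·0.00415) / 2.07 = 0.36 mg/L.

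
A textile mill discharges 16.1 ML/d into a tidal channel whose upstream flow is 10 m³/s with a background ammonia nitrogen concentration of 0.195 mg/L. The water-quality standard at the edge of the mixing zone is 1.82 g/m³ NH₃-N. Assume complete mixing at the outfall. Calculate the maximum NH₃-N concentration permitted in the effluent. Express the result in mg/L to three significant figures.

89.0 mg/L

16.1 ML/d = 0.1863 m³/s.
Mass balance: 1.82·10.19 = 0.1863·Cₑ + 10·0.195.
Cₑ = (18.54 − 1.95) / 0.1863 = 89.02 mg/L.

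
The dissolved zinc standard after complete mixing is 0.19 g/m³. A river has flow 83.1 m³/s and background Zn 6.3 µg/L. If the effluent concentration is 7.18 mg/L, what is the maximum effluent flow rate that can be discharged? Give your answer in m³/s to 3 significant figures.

6.3 µg/L = 0.0063 mg/L.
Mass balance at complete mixing: C_std·(Q_w + Q_r) = Q_w·C_e + Q_r·C_b.
Rearranging, Q_w = Q_r·(C_std − C_b)/(C_e − C_std) = 83.1·(0.19 − 0.0063) / (7.18 − 0.19) = 2.184 m³/s.

2.18 m³/s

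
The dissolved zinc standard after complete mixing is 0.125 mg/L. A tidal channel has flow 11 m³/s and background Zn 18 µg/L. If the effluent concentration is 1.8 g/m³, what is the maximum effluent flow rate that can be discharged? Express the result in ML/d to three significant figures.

60.7 ML/d

18 µg/L = 0.018 mg/L.
Mass balance at complete mixing: C_std·(Q_w + Q_r) = Q_w·C_e + Q_r·C_b.
Rearranging, Q_w = Q_r·(C_std − C_b)/(C_e − C_std) = 11·(0.125 − 0.018) / (1.8 − 0.125) = 0.7027 m³/s.
= 60.71 ML/d.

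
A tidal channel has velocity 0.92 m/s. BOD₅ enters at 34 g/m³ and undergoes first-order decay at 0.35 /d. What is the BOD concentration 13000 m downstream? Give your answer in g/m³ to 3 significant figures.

Travel time t = 13000 m / 0.92 m/s = 1.3e+04/0.92 = 1.413e+04 s = 0.1635 d.
First-order decay: C = 34·exp(−0.35·0.1635) = 34·0.9444 = 32.11 g/m³.

32.1 g/m³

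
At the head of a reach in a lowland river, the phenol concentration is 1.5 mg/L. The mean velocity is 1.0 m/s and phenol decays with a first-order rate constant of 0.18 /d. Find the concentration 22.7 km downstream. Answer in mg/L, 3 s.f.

Travel time t = 22.7 km / 1.0 m/s = 2.27e+04/1.0 = 2.27e+04 s = 0.2627 d.
First-order decay: C = 1.5·exp(−0.18·0.2627) = 1.5·0.9538 = 1.431 mg/L.

1.43 mg/L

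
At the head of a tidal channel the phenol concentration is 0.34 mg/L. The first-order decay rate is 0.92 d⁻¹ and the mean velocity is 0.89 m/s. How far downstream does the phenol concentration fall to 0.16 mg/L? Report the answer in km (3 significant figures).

63.0 km

From C = C₀·e^(−kt), t = ln(C₀/C)/k = ln(0.34/0.16)/0.92 = 0.7538/0.92 = 0.8193 d.
Distance = v·t = 0.89 m/s × 7.079e+04 s = 6.3e+04 m = 63 km.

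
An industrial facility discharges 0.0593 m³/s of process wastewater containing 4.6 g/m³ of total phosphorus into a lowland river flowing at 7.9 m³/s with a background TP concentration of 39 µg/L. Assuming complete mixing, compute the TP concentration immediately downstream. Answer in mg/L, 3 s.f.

39 µg/L = 0.039 mg/L.
Flow-weighted mixing gives C = (0.0593·4.6 + 7.9·0.039) / (0.0593 + 7.9) = 0.5809/7.959 = 0.07298 mg/L.

0.0730 mg/L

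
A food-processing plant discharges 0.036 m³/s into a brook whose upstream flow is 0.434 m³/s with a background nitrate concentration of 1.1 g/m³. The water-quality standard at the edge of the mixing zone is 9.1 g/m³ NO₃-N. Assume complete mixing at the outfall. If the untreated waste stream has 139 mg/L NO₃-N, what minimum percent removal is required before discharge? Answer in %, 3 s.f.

24.1 %

Mass balance: 9.1·0.47 = 0.036·Cₑ + 0.434·1.1.
Cₑ = (4.277 − 0.4774) / 0.036 = 105.5 mg/L.
Required removal = 1 − 105.5/139 = 24.07 %.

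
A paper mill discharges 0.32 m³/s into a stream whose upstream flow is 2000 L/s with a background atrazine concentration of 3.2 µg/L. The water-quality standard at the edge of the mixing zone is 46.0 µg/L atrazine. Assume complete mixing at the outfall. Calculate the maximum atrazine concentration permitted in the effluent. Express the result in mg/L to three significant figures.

0.313 mg/L

2000 L/s = 2 m³/s.
3.2 µg/L = 0.0032 mg/L.
46.0 µg/L = 0.046 mg/L.
Mass balance: 0.046·2.32 = 0.32·Cₑ + 2·0.0032.
Cₑ = (0.1067 − 0.0064) / 0.32 = 0.3135 mg/L.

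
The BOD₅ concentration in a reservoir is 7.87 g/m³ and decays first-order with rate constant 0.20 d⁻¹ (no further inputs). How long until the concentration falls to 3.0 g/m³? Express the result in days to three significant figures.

t = ln(C₀/C)/k = ln(7.87/3.0)/0.20 = 0.9644/0.20 = 4.822 d.

4.82 d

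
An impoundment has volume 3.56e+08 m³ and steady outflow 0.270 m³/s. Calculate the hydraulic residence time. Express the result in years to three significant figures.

41.8 yr

Q = 0.270 m³/s × 3.156e+07 s/yr = 8.521e+06 m³/yr.
Hydraulic residence time τ = V/Q = 3.56e+08/8.521e+06 = 41.78 yr.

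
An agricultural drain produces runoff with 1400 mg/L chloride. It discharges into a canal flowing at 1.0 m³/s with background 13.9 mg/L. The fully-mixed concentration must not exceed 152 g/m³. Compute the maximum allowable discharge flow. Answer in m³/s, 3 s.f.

Mass balance at complete mixing: C_std·(Q_w + Q_r) = Q_w·C_e + Q_r·C_b.
Rearranging, Q_w = Q_r·(C_std − C_b)/(C_e − C_std) = 1.0·(152 − 13.9) / (1400 − 152) = 0.1107 m³/s.

0.111 m³/s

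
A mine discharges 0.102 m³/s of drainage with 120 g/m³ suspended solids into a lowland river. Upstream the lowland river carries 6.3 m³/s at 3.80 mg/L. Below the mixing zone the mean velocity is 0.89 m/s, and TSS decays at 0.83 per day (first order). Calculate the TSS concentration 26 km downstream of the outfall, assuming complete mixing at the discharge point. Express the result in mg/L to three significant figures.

4.27 mg/L

After complete mixing, C₀ = (0.102·120 + 6.3·3.8) / 6.402 = 5.651 mg/L.
Travel time t = 2.6e+04 m / 0.89 m/s = 2.921e+04 s = 0.3381 d.
C = 5.651·exp(−0.83·0.3381) = 5.651·0.7553 = 4.268 mg/L.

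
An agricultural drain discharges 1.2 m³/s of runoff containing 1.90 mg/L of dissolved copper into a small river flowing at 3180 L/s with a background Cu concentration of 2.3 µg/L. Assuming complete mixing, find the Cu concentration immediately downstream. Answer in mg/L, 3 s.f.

3180 L/s = 3.18 m³/s.
2.3 µg/L = 0.0023 mg/L.
By mass balance at complete mixing, C = (1.2·1.9 + 3.18·0.0023) / (1.2 + 3.18) = 2.287/4.38 = 0.5222 mg/L.

0.522 mg/L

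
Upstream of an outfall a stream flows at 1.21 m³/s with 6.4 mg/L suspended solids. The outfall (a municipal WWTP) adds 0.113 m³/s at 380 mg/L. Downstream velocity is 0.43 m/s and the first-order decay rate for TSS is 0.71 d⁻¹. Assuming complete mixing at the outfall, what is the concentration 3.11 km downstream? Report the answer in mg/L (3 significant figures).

After complete mixing, C₀ = (0.113·380 + 1.21·6.4) / 1.323 = 38.31 mg/L.
Travel time t = 3110 m / 0.43 m/s = 7233 s = 0.08371 d.
C = 38.31·exp(−0.71·0.08371) = 38.31·0.9423 = 36.1 mg/L.

36.1 mg/L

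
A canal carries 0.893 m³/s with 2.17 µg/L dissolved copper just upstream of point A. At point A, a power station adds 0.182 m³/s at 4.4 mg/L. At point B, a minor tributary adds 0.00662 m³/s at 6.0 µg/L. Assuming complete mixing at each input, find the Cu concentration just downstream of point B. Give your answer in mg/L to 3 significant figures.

2.17 µg/L = 0.00217 mg/L.
After input A: C = (0.893·0.00217 + 0.182·4.4) / 1.075 = 0.7467 mg/L.
6.0 µg/L = 0.006 mg/L.
After input B: C = (1.075·0.7467 + 0.00662·0.006) / 1.082 = 0.7422 mg/L.

0.742 mg/L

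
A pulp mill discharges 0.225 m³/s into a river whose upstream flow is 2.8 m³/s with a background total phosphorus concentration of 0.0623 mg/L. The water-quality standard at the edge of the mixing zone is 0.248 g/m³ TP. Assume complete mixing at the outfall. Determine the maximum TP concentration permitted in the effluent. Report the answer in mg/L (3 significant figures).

2.56 mg/L

Mass balance: 0.248·3.025 = 0.225·Cₑ + 2.8·0.0623.
Cₑ = (0.7502 − 0.1744) / 0.225 = 2.559 mg/L.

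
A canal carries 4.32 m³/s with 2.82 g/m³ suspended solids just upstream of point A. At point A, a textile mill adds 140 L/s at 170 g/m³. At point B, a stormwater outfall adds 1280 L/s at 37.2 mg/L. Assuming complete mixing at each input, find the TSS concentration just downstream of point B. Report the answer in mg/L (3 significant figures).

14.6 mg/L

140 L/s = 0.14 m³/s.
After input A: C = (4.32·2.82 + 0.14·170) / 4.46 = 8.068 mg/L.
1280 L/s = 1.28 m³/s.
After input B: C = (4.46·8.068 + 1.28·37.2) / 5.74 = 14.56 mg/L.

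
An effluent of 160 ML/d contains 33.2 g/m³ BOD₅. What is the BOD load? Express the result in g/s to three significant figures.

160 ML/d = 1.852 m³/s.
Mass flux = Q·C = 1.852 m³/s × 33.2 g/m³ = 61.48 g/s.

61.5 g/s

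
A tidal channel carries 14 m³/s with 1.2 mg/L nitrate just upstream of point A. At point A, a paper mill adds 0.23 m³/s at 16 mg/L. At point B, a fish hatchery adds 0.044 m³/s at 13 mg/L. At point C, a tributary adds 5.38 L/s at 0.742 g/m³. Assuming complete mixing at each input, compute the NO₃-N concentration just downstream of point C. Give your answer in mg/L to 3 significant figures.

After input A: C = (14·1.2 + 0.23·16) / 14.23 = 1.439 mg/L.
After input B: C = (14.23·1.439 + 0.044·13) / 14.27 = 1.475 mg/L.
5.38 L/s = 0.00538 m³/s.
After input C: C = (14.27·1.475 + 0.00538·0.742) / 14.28 = 1.475 mg/L.

1.47 mg/L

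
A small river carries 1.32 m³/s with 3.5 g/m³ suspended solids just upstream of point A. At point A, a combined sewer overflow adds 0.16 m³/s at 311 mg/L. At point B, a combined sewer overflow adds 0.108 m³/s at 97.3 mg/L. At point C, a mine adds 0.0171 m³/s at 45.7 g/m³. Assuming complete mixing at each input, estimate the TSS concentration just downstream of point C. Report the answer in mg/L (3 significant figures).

After input A: C = (1.32·3.5 + 0.16·311) / 1.48 = 36.74 mg/L.
After input B: C = (1.48·36.74 + 0.108·97.3) / 1.588 = 40.86 mg/L.
After input C: C = (1.588·40.86 + 0.0171·45.7) / 1.605 = 40.91 mg/L.

40.9 mg/L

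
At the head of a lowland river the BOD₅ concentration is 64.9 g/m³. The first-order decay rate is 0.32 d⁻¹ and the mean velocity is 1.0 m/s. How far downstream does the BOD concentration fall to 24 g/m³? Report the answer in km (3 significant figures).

From C = C₀·e^(−kt), t = ln(C₀/C)/k = ln(64.9/24)/0.32 = 0.9948/0.32 = 3.109 d.
Distance = v·t = 1.0 m/s × 2.686e+05 s = 2.686e+05 m = 268.6 km.

269 km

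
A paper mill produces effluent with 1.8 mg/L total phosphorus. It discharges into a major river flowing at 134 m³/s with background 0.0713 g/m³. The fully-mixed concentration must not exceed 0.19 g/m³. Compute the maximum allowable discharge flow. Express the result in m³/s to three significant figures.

9.88 m³/s

Mass balance at complete mixing: C_std·(Q_w + Q_r) = Q_w·C_e + Q_r·C_b.
Rearranging, Q_w = Q_r·(C_std − C_b)/(C_e − C_std) = 134·(0.19 − 0.0713) / (1.8 − 0.19) = 9.879 m³/s.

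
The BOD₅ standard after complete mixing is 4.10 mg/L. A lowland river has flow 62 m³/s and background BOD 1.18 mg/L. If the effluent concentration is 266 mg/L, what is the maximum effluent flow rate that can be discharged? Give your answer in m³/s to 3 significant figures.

0.691 m³/s

Mass balance at complete mixing: C_std·(Q_w + Q_r) = Q_w·C_e + Q_r·C_b.
Rearranging, Q_w = Q_r·(C_std − C_b)/(C_e − C_std) = 62·(4.1 − 1.18) / (266 − 4.1) = 0.6913 m³/s.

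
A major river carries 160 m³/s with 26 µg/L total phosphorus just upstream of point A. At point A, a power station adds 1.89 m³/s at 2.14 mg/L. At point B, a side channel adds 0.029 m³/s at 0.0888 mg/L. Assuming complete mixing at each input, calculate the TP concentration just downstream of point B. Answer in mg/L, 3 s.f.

26 µg/L = 0.026 mg/L.
After input A: C = (160·0.026 + 1.89·2.14) / 161.9 = 0.05068 mg/L.
After input B: C = (161.9·0.05068 + 0.029·0.0888) / 161.9 = 0.05069 mg/L.

0.0507 mg/L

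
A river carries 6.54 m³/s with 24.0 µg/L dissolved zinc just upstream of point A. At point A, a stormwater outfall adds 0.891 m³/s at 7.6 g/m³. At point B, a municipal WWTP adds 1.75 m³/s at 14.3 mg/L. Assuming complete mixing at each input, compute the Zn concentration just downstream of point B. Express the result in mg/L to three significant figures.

3.48 mg/L

24.0 µg/L = 0.024 mg/L.
After input A: C = (6.54·0.024 + 0.891·7.6) / 7.431 = 0.9324 mg/L.
After input B: C = (7.431·0.9324 + 1.75·14.3) / 9.181 = 3.48 mg/L.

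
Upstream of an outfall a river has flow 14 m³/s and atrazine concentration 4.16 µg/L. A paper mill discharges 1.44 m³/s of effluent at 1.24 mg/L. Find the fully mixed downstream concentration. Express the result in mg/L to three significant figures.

0.119 mg/L

4.16 µg/L = 0.00416 mg/L.
By mass balance at complete mixing, C = (1.44·1.24 + 14·0.00416) / (1.44 + 14) = 1.844/15.44 = 0.1194 mg/L.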